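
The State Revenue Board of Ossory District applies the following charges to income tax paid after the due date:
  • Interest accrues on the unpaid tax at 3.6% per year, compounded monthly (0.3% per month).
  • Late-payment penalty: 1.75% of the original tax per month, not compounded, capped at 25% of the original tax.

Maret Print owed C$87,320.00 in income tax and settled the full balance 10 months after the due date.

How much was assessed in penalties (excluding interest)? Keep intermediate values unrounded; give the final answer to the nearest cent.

C$15,281.00

Penalty: 10 × 1.75% × C$87,320.00 = C$15,281.00 (below the 25% cap of C$21,830.00)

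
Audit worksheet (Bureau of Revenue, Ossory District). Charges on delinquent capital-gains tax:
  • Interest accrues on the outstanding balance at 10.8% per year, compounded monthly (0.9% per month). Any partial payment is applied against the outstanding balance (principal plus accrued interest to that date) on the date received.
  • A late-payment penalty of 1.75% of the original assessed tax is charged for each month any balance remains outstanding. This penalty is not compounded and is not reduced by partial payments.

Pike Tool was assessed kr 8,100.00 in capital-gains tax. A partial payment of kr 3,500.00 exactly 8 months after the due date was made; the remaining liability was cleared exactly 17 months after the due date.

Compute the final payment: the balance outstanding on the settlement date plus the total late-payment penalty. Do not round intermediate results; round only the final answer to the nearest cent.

kr 8,048.50

Balance at month 8: kr 8,100.0000 × (1 + 0.009)^8 = kr 8,701.9052…
After kr 3,500.00 payment: kr 8,701.9052… − kr 3,500.00 = kr 5,201.9052…
Balance at month 17: kr 5,201.9052… × (1 + 0.009)^9 = kr 5,638.7512…
Penalty: 17 × 1.75% × kr 8,100.00 = kr 2,409.75
Final settlement = outstanding balance + penalty = kr 5,638.7512… + kr 2,409.75 = kr 8,048.50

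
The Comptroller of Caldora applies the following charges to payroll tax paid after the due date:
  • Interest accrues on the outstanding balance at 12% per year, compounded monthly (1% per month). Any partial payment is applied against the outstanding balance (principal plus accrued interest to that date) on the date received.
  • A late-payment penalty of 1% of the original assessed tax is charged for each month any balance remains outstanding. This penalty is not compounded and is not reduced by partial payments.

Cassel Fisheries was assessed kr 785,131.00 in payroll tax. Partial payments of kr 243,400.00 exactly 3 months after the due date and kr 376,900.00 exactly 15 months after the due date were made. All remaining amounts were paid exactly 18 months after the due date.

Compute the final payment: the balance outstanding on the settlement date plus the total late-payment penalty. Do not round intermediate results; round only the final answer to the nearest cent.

kr 409,555.75

Balance at month 3: kr 785,131.0000 × (1 + 0.01)^3 = kr 808,921.2544…
After kr 243,400.00 payment: kr 808,921.2544… − kr 243,400.00 = kr 565,521.2544…
Balance at month 15: kr 565,521.2544… × (1 + 0.01)^12 = kr 637,243.5046…
After kr 376,900.00 payment: kr 637,243.5046… − kr 376,900.00 = kr 260,343.5046…
Balance at month 18: kr 260,343.5046… × (1 + 0.01)^3 = kr 268,232.1731…
Penalty: 18 × 1% × kr 785,131.00 = kr 141,323.58
Final settlement = outstanding balance + penalty = kr 268,232.1731… + kr 141,323.58 = kr 409,555.75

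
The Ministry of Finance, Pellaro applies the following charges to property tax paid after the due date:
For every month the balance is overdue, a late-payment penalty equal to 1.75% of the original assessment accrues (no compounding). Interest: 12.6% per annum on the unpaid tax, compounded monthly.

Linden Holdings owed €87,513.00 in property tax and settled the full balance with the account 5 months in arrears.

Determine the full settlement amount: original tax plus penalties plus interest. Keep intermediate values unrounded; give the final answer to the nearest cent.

Late-payment penalty: 5 × 1.75% × €87,513.00 = €7,657.39…
Interest (12.6%/yr ÷ 12 = 1.05%/month): €87,513.00 × ((1 + 0.0105)^5 − 1) = €4,691.9340…
Total = €87,513.00 + €7,657.3875 + €4,691.9340… = €99,862.32

€99,862.32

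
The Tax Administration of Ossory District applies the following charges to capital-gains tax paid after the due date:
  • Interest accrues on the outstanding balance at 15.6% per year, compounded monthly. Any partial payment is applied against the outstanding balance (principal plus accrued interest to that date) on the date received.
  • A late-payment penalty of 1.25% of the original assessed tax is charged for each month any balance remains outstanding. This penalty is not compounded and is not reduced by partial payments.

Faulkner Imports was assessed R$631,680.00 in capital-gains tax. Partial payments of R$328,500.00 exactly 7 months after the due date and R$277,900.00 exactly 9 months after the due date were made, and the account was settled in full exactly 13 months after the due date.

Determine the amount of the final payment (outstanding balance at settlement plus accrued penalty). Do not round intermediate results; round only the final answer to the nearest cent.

Monthly rate = 15.6% ÷ 12 = 1.3%
Balance at month 7: R$631,680.0000 × (1 + 0.013)^7 = R$691,453.9217…
After R$328,500.00 payment: R$691,453.9217… − R$328,500.00 = R$362,953.9217…
Balance at month 9: R$362,953.9217… × (1 + 0.013)^2 = R$372,452.0629…
After R$277,900.00 payment: R$372,452.0629… − R$277,900.00 = R$94,552.0629…
Balance at month 13: R$94,552.0629… × (1 + 0.013)^4 = R$99,565.4796…
Penalty: 13 × 1.25% × R$631,680.00 = R$102,648.00
Final settlement = outstanding balance + penalty = R$99,565.4796… + R$102,648.00 = R$202,213.48

R$202,213.48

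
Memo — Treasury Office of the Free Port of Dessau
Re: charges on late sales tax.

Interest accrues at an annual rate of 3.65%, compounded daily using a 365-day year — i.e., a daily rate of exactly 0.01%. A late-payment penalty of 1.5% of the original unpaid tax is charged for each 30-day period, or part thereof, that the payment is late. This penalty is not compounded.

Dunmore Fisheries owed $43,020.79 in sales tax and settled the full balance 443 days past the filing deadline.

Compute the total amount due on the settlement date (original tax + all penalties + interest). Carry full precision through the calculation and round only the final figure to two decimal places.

Penalty periods: ⌈443/30⌉ = 15; penalty = 15 × 1.5% × $43,020.79 = $9,679.68…
Interest: $43,020.79 × ((1 + 0.0001)^443 − 1) = $43,020.79 × 0.04529358… = $1,948.5657…
Total = $43,020.79 + $9,679.6778… + $1,948.5657… = $54,649.03

$54,649.03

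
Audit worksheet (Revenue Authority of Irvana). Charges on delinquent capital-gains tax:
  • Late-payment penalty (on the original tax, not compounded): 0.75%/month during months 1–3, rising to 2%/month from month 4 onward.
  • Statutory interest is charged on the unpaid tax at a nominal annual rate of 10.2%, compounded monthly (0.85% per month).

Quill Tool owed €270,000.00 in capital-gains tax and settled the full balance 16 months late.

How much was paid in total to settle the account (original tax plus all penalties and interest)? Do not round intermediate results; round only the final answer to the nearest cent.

Penalty, months 1–3: 3 × 0.75% × €270,000.00 = €6,075.00
Penalty, months 4–16: 13 × 2% × €270,000.00 = €70,200.00
Interest: €270,000.00 × ((1 + 0.0085)^16 − 1) = €270,000.00 × 0.1450236… = €39,156.3740…
Total = €270,000.00 + €76,275.0000 + €39,156.3740… = €385,431.37

€385,431.37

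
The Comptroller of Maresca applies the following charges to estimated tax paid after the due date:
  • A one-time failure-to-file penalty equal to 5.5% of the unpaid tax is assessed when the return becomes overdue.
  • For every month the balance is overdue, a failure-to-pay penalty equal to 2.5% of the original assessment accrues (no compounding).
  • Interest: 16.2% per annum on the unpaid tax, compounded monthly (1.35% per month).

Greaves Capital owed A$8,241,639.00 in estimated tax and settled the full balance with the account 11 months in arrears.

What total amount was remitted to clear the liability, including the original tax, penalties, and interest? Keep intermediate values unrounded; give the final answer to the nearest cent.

Failure-to-file penalty: 5.5% × A$8,241,639.00 = A$453,290.15…
Failure-to-pay penalty: 11 × 2.5% × A$8,241,639.00 = A$2,266,450.73…
Interest: A$8,241,639.00 × ((1 + 0.0135)^11 − 1) = A$8,241,639.00 × 0.1589409… = A$1,309,933.3786…
Total = A$8,241,639.00 + A$2,719,740.8700 + A$1,309,933.3786… = A$12,271,313.25

A$12,271,313.25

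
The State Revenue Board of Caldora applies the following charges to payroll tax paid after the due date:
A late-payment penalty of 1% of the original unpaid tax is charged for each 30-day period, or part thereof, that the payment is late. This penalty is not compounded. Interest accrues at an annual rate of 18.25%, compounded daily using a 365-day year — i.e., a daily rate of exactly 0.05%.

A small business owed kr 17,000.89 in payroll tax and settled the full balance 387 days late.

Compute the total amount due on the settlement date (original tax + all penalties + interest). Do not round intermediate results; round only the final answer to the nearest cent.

kr 22,839.52

Penalty periods: ⌈387/30⌉ = 13; penalty = 13 × 1% × kr 17,000.89 = kr 2,210.12…
Interest: kr 17,000.89 × ((1 + 0.0005)^387 − 1) = kr 17,000.89 × 0.21343070… = kr 3,628.5119…
Total = kr 17,000.89 + kr 2,210.1157 + kr 3,628.5119… = kr 22,839.52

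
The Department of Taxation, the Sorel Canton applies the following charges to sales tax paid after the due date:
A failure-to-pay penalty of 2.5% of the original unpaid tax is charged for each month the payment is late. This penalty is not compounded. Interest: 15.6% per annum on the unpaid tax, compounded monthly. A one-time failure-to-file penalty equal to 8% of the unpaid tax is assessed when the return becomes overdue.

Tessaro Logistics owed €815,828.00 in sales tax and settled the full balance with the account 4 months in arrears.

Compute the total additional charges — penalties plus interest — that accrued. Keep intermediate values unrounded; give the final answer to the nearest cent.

Failure-to-file penalty: 8% × €815,828.00 = €65,266.24
Failure-to-pay penalty = 2.5% × €815,828.00 × 4 mo = €81,582.80
Interest (15.6%/yr ÷ 12 = 1.3%/month): €815,828.00 × ((1 + 0.013)^4 − 1) = €43,257.4984…
Penalties + interest = €146,849.0400 + €43,257.4984… = €190,106.54

€190,106.54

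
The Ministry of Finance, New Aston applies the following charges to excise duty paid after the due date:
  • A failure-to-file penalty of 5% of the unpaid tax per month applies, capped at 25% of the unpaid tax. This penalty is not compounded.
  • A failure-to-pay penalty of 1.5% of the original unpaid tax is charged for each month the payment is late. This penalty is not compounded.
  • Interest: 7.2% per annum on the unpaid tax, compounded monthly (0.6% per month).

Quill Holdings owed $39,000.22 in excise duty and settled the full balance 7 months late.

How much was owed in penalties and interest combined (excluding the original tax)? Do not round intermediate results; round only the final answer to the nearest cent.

$15,512.87

Failure-to-file: 7 × 5% × $39,000.22 = $13,650.08…, capped at 25% × $39,000.22 = $9,750.06…
Failure-to-pay penalty = 1.5% × $39,000.22 × 7 mo = $4,095.02…
Interest: $39,000.22 × ((1 + 0.006)^7 − 1) = $39,000.22 × 0.0427636… = $1,667.7900…
Penalties + interest = $13,845.0781 + $1,667.7900… = $15,512.87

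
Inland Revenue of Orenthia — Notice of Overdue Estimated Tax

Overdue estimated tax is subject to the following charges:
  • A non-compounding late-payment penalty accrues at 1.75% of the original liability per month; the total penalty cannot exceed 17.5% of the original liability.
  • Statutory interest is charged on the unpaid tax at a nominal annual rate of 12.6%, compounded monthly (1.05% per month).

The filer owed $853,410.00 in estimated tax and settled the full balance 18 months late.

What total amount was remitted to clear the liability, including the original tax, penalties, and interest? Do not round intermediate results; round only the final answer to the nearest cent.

Penalty (uncapped): 18 × 1.75% × $853,410.00 = $268,824.15; cap = 17.5% × $853,410.00 = $149,346.75 → penalty = $149,346.75
Interest: $853,410.00 × ((1 + 0.0105)^18 − 1) = $853,410.00 × 0.2068512… = $176,528.8701…
Total = $853,410.00 + $149,346.7500 + $176,528.8701… = $1,179,285.62

$1,179,285.62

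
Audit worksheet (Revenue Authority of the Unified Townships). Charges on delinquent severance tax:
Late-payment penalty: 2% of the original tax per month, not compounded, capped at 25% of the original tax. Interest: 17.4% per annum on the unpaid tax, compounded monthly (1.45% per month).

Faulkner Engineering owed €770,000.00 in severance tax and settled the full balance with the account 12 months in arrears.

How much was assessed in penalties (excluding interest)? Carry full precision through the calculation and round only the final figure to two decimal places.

Penalty: 12 × 2% × €770,000.00 = €184,800.00 (below the 25% cap of €192,500.00)

€184,800.00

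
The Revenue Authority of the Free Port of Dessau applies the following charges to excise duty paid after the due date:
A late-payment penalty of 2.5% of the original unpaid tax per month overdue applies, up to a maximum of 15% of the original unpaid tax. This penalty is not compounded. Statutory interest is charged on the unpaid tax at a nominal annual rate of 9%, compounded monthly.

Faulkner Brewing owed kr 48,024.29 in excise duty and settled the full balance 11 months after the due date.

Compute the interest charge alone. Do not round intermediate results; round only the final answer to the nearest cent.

Interest (9%/yr ÷ 12 = 0.75%/month): kr 48,024.29 × ((1 + 0.0075)^11 − 1) = kr 4,113.9727…

kr 4,113.97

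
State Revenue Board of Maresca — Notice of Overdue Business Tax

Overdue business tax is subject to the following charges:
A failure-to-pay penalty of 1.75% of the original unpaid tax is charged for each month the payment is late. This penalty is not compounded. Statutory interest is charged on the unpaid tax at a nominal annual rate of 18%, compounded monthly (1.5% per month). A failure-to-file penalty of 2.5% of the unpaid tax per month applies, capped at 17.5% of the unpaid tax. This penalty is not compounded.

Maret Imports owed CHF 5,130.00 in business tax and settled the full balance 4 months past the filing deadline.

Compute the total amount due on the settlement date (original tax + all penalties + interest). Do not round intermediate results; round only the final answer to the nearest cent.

Failure-to-file: 4 × 2.5% × CHF 5,130.00 = CHF 513.00 (under the 17.5% cap)
Failure-to-pay penalty: 4 × 1.75% × CHF 5,130.00 = CHF 359.10
Interest: CHF 5,130.00 × ((1 + 0.015)^4 − 1) = CHF 5,130.00 × 0.0613636… = CHF 314.7950…
Total = CHF 5,130.00 + CHF 872.1000 + CHF 314.7950… = CHF 6,316.90

CHF 6,316.90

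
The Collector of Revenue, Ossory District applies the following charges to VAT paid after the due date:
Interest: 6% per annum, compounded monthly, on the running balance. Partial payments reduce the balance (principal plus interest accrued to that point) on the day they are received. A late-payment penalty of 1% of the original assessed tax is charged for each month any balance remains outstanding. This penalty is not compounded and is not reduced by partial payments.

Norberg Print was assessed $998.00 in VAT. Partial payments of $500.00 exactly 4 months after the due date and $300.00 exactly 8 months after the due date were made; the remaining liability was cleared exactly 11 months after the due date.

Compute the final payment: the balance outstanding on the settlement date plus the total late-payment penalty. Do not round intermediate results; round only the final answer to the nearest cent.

$341.78

Monthly rate = 6% ÷ 12 = 0.5%
Balance at month 4: $998.0000 × (1 + 0.005)^4 = $1,018.1102…
After $500.00 payment: $1,018.1102… − $500.00 = $518.1102…
Balance at month 8: $518.1102… × (1 + 0.005)^4 = $528.5504…
After $300.00 payment: $528.5504… − $300.00 = $228.5504…
Balance at month 11: $228.5504… × (1 + 0.005)^3 = $231.9958…
Penalty: 11 × 1% × $998.00 = $109.78
Final settlement = outstanding balance + penalty = $231.9958… + $109.78 = $341.78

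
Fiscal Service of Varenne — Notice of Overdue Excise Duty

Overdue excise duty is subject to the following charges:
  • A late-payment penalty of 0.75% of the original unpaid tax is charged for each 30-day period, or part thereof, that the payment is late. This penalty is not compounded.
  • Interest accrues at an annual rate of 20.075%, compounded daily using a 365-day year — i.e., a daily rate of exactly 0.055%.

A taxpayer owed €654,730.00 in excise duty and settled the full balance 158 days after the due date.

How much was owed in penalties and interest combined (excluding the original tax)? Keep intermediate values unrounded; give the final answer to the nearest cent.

Penalty periods: ⌈158/30⌉ = 6; penalty = 6 × 0.75% × €654,730.00 = €29,462.85
Interest: €654,730.00 × ((1 + 0.00055)^158 − 1) = €654,730.00 × 0.09076154… = €59,424.3020…
Penalties + interest = €29,462.8500 + €59,424.3020… = €88,887.15

€88,887.15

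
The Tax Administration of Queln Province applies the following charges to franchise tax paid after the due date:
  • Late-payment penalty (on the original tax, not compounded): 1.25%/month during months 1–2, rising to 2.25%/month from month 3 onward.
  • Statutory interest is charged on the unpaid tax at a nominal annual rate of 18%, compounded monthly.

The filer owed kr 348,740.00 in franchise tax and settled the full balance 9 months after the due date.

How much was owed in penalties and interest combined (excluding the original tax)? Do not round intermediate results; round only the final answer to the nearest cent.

kr 113,650.87

Penalty, months 1–2: 2 × 1.25% × kr 348,740.00 = kr 8,718.50
Penalty, months 3–9: 7 × 2.25% × kr 348,740.00 = kr 54,926.55
Interest (18%/yr ÷ 12 = 1.5%/month): kr 348,740.00 × ((1 + 0.015)^9 − 1) = kr 50,005.8200…
Penalties + interest = kr 63,645.0500 + kr 50,005.8200… = kr 113,650.87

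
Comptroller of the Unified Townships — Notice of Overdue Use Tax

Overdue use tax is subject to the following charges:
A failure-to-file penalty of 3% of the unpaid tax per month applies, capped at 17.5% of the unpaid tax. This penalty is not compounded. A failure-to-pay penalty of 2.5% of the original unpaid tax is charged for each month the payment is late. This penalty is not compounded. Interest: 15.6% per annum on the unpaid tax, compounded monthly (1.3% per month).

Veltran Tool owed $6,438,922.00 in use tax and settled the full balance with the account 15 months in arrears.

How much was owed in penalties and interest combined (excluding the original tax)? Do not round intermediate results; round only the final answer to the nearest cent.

$4,917,950.50

Failure-to-file: 15 × 3% × $6,438,922.00 = $2,897,514.90, capped at 17.5% × $6,438,922.00 = $1,126,811.35
Failure-to-pay penalty = 2.5% × $6,438,922.00 × 15 mo = $2,414,595.75
Interest: $6,438,922.00 × ((1 + 0.013)^15 − 1) = $6,438,922.00 × 0.2137848… = $1,376,543.3965…
Penalties + interest = $3,541,407.1000 + $1,376,543.3965… = $4,917,950.50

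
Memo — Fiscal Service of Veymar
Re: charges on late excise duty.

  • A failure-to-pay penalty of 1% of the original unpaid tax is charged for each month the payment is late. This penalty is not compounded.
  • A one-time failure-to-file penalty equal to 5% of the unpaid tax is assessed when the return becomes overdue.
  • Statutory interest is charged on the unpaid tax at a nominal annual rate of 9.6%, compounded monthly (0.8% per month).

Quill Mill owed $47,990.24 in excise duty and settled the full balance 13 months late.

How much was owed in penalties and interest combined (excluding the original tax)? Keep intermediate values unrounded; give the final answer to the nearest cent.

$13,875.97

Failure-to-file penalty: 5% × $47,990.24 = $2,399.51…
Failure-to-pay penalty = 1% × $47,990.24 × 13 mo = $6,238.73…
Interest: $47,990.24 × ((1 + 0.008)^13 − 1) = $47,990.24 × 0.1091414… = $5,237.7221…
Penalties + interest = $8,638.2432 + $5,237.7221… = $13,875.97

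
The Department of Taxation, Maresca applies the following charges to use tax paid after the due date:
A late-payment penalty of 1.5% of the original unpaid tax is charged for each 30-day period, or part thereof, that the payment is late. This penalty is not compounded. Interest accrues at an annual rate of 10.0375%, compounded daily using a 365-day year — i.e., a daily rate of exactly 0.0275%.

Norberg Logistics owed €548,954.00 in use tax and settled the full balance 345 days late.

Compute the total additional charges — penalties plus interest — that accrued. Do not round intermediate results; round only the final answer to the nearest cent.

Penalty periods: ⌈345/30⌉ = 12; penalty = 12 × 1.5% × €548,954.00 = €98,811.72
Interest: €548,954.00 × ((1 + 0.000275)^345 − 1) = €548,954.00 × 0.09950707… = €54,624.8016…
Penalties + interest = €98,811.7200 + €54,624.8016… = €153,436.52

€153,436.52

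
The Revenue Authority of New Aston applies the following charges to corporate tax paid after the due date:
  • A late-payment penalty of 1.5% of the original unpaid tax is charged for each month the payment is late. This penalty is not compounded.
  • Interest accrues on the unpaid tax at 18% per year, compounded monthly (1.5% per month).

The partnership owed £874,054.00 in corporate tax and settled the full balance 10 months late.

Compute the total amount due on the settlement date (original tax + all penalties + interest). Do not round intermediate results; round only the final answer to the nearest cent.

£1,145,483.45

Late-payment penalty: 10 × 1.5% × £874,054.00 = £131,108.10
Interest: £874,054.00 × ((1 + 0.015)^10 − 1) = £874,054.00 × 0.1605408… = £140,321.3503…
Total = £874,054.00 + £131,108.1000 + £140,321.3503… = £1,145,483.45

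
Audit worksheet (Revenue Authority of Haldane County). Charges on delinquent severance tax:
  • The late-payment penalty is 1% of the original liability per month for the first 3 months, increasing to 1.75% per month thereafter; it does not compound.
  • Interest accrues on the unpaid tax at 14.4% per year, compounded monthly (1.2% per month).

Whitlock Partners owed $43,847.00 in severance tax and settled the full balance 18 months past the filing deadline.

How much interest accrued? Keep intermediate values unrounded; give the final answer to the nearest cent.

Interest: $43,847.00 × ((1 + 0.012)^18 − 1) = $43,847.00 × 0.2395077… = $10,501.6936…

$10,501.69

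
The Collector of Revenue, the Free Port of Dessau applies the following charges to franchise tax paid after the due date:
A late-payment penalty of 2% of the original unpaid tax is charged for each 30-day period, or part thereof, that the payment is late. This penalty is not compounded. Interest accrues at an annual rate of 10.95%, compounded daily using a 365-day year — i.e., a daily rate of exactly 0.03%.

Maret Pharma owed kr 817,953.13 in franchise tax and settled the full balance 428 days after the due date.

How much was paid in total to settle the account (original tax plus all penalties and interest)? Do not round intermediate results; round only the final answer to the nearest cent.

Penalty periods: ⌈428/30⌉ = 15; penalty = 15 × 2% × kr 817,953.13 = kr 245,385.94…
Interest: kr 817,953.13 × ((1 + 0.0003)^428 − 1) = kr 817,953.13 × 0.13698582… = kr 112,047.9808…
Total = kr 817,953.13 + kr 245,385.9390 + kr 112,047.9808… = kr 1,175,387.05

kr 1,175,387.05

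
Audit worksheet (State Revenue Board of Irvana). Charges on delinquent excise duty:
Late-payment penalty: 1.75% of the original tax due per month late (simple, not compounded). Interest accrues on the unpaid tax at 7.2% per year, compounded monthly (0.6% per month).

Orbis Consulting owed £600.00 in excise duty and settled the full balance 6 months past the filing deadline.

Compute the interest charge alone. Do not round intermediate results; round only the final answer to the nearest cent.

Interest: £600.00 × ((1 + 0.006)^6 − 1) = £600.00 × 0.0365443… = £21.9266…

£21.93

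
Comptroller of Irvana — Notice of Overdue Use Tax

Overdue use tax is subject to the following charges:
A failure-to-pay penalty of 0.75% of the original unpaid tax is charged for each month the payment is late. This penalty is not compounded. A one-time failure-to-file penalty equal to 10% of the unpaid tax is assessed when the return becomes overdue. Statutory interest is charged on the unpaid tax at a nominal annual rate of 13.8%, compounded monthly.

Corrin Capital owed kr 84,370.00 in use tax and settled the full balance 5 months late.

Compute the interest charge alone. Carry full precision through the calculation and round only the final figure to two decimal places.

Interest (13.8%/yr ÷ 12 = 1.15%/month): kr 84,370.00 × ((1 + 0.0115)^5 − 1) = kr 4,964.1449…

kr 4,964.14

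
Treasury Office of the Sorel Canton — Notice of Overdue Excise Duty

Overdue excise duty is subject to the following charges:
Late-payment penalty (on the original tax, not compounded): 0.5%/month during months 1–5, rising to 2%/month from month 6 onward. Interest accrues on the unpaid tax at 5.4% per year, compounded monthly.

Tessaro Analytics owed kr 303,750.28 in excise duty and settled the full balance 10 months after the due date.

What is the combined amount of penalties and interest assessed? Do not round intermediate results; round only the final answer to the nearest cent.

Penalty, months 1–5: 5 × 0.5% × kr 303,750.28 = kr 7,593.76…
Penalty, months 6–10: 5 × 2% × kr 303,750.28 = kr 30,375.03…
Interest (5.4%/yr ÷ 12 = 0.45%/month): kr 303,750.28 × ((1 + 0.0045)^10 − 1) = kr 13,948.9029…
Penalties + interest = kr 37,968.7850 + kr 13,948.9029… = kr 51,917.69

kr 51,917.69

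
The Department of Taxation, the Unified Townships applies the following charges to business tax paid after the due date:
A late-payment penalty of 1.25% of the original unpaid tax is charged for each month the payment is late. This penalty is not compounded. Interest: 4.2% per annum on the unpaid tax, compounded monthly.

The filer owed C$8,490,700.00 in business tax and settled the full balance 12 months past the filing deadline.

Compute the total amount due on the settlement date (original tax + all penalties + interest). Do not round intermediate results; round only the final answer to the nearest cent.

Late-payment penalty = 1.25% × C$8,490,700.00 × 12 mo = C$1,273,605.00
Interest (4.2%/yr ÷ 12 = 0.35%/month): C$8,490,700.00 × ((1 + 0.0035)^12 − 1) = C$363,554.8537…
Total = C$8,490,700.00 + C$1,273,605.0000 + C$363,554.8537… = C$10,127,859.85

C$10,127,859.85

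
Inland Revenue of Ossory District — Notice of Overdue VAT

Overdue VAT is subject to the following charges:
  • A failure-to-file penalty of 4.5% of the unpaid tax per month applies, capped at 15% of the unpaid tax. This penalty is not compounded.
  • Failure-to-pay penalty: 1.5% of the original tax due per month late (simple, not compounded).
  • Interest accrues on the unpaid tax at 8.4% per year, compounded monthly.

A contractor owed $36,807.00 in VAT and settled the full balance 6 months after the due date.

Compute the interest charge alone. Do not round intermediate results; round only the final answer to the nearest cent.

$1,573.20

Interest (8.4%/yr ÷ 12 = 0.7%/month): $36,807.00 × ((1 + 0.007)^6 − 1) = $1,573.2010…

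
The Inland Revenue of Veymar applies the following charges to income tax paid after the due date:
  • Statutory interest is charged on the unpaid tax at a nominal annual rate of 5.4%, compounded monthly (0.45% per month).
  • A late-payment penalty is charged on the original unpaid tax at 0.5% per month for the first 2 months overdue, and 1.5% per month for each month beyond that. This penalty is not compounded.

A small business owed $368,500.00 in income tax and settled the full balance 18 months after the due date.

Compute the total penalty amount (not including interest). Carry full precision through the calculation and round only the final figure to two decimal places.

Penalty, months 1–2: 2 × 0.5% × $368,500.00 = $3,685.00
Penalty, months 3–18: 16 × 1.5% × $368,500.00 = $88,440.00
Total penalty = $3,685.00 + $88,440.00 = $92,125.00

$92,125.00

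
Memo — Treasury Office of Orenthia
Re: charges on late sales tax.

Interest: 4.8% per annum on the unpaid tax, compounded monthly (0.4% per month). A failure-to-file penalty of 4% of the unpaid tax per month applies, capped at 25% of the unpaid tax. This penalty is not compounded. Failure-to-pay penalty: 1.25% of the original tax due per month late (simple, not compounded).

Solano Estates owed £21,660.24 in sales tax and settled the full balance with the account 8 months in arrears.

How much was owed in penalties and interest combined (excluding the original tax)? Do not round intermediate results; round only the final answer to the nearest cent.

£8,283.99

Failure-to-file: 8 × 4% × £21,660.24 = £6,931.28…, capped at 25% × £21,660.24 = £5,415.06
Failure-to-pay penalty = 1.25% × £21,660.24 × 8 mo = £2,166.02…
Interest: £21,660.24 × ((1 + 0.004)^8 − 1) = £21,660.24 × 0.0324516… = £702.9095…
Penalties + interest = £7,581.0840 + £702.9095… = £8,283.99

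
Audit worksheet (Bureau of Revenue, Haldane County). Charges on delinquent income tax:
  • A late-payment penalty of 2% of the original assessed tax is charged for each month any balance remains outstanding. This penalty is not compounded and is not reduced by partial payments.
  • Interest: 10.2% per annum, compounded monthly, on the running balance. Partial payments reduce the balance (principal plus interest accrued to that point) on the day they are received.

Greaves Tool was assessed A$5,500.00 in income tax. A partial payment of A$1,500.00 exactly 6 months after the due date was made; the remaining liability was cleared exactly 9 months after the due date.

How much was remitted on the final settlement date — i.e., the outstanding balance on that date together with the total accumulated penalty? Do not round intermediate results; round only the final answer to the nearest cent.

A$5,386.77

Monthly rate = 10.2% ÷ 12 = 0.85%
Balance at month 6: A$5,500.0000 × (1 + 0.0085)^6 = A$5,786.5286…
After A$1,500.00 payment: A$5,786.5286… − A$1,500.00 = A$4,286.5286…
Balance at month 9: A$4,286.5286… × (1 + 0.0085)^3 = A$4,396.7668…
Penalty: 9 × 2% × A$5,500.00 = A$990.00
Final settlement = outstanding balance + penalty = A$4,396.7668… + A$990.00 = A$5,386.77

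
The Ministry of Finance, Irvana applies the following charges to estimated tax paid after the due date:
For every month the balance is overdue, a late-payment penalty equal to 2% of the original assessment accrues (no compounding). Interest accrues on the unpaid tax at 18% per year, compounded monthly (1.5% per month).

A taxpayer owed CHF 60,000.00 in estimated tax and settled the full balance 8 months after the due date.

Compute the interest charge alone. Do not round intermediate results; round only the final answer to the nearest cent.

Interest: CHF 60,000.00 × ((1 + 0.015)^8 − 1) = CHF 60,000.00 × 0.1264926… = CHF 7,589.5552…

CHF 7,589.56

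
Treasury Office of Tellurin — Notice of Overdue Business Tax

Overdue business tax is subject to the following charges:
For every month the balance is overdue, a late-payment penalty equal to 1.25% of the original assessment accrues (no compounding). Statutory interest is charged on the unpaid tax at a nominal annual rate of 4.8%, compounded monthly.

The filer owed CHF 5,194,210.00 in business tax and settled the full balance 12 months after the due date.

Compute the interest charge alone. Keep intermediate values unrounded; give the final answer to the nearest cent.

CHF 254,880.96

Interest (4.8%/yr ÷ 12 = 0.4%/month): CHF 5,194,210.00 × ((1 + 0.004)^12 − 1) = CHF 254,880.9627…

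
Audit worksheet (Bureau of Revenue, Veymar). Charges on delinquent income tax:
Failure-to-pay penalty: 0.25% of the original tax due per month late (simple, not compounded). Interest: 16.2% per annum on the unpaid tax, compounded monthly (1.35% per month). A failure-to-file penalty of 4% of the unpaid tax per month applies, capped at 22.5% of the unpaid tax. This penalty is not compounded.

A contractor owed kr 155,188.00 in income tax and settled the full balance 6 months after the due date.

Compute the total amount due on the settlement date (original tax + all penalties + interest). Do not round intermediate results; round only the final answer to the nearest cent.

kr 205,435.31

Failure-to-file: 6 × 4% × kr 155,188.00 = kr 37,245.12, capped at 22.5% × kr 155,188.00 = kr 34,917.30
Failure-to-pay penalty = 0.25% × kr 155,188.00 × 6 mo = kr 2,327.82
Interest: kr 155,188.00 × ((1 + 0.0135)^6 − 1) = kr 155,188.00 × 0.0837835… = kr 13,002.1873…
Total = kr 155,188.00 + kr 37,245.1200 + kr 13,002.1873… = kr 205,435.31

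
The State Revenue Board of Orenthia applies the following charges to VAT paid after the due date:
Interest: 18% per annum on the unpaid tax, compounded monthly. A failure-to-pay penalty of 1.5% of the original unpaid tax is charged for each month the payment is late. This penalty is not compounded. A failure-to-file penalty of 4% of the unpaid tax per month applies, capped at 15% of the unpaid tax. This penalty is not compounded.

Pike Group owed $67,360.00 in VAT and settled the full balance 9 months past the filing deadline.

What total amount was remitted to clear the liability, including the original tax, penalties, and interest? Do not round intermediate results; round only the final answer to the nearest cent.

Failure-to-file: 9 × 4% × $67,360.00 = $24,249.60, capped at 15% × $67,360.00 = $10,104.00
Failure-to-pay penalty = 1.5% × $67,360.00 × 9 mo = $9,093.60
Interest (18%/yr ÷ 12 = 1.5%/month): $67,360.00 × ((1 + 0.015)^9 − 1) = $9,658.7487…
Total = $67,360.00 + $19,197.6000 + $9,658.7487… = $96,216.35

$96,216.35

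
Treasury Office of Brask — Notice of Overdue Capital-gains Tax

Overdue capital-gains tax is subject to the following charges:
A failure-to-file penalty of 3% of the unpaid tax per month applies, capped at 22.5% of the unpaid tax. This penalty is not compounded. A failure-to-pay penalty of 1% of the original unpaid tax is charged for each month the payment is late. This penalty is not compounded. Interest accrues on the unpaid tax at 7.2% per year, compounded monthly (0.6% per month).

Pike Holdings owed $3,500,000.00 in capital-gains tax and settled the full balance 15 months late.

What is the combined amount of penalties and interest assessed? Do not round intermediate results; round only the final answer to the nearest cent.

Failure-to-file: 15 × 3% × $3,500,000.00 = $1,575,000.00, capped at 22.5% × $3,500,000.00 = $787,500.00
Failure-to-pay penalty: 15 × 1% × $3,500,000.00 = $525,000.00
Interest: $3,500,000.00 × ((1 + 0.006)^15 − 1) = $3,500,000.00 × 0.0938801… = $328,580.2542…
Penalties + interest = $1,312,500.0000 + $328,580.2542… = $1,641,080.25

$1,641,080.25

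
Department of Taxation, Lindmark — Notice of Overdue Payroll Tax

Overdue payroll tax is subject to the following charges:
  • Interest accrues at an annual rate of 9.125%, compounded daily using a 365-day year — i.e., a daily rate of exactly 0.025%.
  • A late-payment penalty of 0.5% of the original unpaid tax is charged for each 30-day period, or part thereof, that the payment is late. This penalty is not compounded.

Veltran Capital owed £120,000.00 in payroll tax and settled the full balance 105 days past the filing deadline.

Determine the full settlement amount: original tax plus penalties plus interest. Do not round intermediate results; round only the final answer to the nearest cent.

Penalty periods: ⌈105/30⌉ = 4; penalty = 4 × 0.5% × £120,000.00 = £2,400.00
Interest: £120,000.00 × ((1 + 0.00025)^105 − 1) = £120,000.00 × 0.02659420… = £3,191.3037…
Total = £120,000.00 + £2,400.0000 + £3,191.3037… = £125,591.30

£125,591.30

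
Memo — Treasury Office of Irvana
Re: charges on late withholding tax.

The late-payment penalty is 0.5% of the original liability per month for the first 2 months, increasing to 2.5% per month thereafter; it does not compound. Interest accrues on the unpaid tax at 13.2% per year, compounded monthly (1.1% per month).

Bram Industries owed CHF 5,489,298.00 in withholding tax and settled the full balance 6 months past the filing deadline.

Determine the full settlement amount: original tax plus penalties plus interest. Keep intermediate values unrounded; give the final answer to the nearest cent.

CHF 6,465,524.86

Penalty, months 1–2: 2 × 0.5% × CHF 5,489,298.00 = CHF 54,892.98
Penalty, months 3–6: 4 × 2.5% × CHF 5,489,298.00 = CHF 548,929.80
Interest: CHF 5,489,298.00 × ((1 + 0.011)^6 − 1) = CHF 5,489,298.00 × 0.0678418… = CHF 372,404.0798…
Total = CHF 5,489,298.00 + CHF 603,822.7800 + CHF 372,404.0798… = CHF 6,465,524.86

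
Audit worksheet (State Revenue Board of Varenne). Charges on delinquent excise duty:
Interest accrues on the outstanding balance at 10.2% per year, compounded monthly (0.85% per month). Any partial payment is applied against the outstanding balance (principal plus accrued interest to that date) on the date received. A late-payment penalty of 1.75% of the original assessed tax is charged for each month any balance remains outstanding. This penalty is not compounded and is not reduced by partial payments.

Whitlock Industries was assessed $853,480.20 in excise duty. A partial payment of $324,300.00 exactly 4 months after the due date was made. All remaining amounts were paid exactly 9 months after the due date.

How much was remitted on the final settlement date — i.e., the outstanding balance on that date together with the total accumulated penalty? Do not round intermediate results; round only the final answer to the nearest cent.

$717,140.01

Balance at month 4: $853,480.2000 × (1 + 0.0085)^4 = $882,870.6115…
After $324,300.00 payment: $882,870.6115… − $324,300.00 = $558,570.6115…
Balance at month 9: $558,570.6115… × (1 + 0.0085)^5 = $582,716.8747…
Penalty: 9 × 1.75% × $853,480.20 = $134,423.13…
Final settlement = outstanding balance + penalty = $582,716.8747… + $134,423.13… = $717,140.01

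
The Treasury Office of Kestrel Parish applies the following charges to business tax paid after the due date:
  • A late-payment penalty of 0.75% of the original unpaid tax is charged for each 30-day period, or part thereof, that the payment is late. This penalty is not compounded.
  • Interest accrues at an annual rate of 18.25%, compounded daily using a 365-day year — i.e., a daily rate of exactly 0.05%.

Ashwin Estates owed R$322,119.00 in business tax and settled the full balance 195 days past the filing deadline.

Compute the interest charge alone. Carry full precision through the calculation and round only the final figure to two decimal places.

Interest: R$322,119.00 × ((1 + 0.0005)^195 − 1) = R$322,119.00 × 0.10238458… = R$32,980.0184…

R$32,980.02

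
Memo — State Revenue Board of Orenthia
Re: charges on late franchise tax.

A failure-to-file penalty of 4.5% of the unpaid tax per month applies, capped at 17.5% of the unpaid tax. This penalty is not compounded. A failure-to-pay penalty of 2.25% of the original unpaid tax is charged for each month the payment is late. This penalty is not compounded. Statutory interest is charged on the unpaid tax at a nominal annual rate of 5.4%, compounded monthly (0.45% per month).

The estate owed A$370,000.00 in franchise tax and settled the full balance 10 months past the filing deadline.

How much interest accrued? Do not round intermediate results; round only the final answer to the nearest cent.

Interest: A$370,000.00 × ((1 + 0.0045)^10 − 1) = A$370,000.00 × 0.0459223… = A$16,991.2405…

A$16,991.24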